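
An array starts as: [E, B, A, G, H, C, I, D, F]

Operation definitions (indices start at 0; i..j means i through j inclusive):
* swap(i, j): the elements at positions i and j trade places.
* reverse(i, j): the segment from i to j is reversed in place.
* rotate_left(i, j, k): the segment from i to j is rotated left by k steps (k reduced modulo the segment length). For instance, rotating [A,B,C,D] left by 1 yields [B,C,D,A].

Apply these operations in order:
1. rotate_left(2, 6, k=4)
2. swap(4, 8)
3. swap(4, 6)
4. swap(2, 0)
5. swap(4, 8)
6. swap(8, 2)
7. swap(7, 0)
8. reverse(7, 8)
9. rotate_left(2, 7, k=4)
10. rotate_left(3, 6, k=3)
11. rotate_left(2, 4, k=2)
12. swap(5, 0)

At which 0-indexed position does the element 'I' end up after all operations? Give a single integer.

After 1 (rotate_left(2, 6, k=4)): [E, B, I, A, G, H, C, D, F]
After 2 (swap(4, 8)): [E, B, I, A, F, H, C, D, G]
After 3 (swap(4, 6)): [E, B, I, A, C, H, F, D, G]
After 4 (swap(2, 0)): [I, B, E, A, C, H, F, D, G]
After 5 (swap(4, 8)): [I, B, E, A, G, H, F, D, C]
After 6 (swap(8, 2)): [I, B, C, A, G, H, F, D, E]
After 7 (swap(7, 0)): [D, B, C, A, G, H, F, I, E]
After 8 (reverse(7, 8)): [D, B, C, A, G, H, F, E, I]
After 9 (rotate_left(2, 7, k=4)): [D, B, F, E, C, A, G, H, I]
After 10 (rotate_left(3, 6, k=3)): [D, B, F, G, E, C, A, H, I]
After 11 (rotate_left(2, 4, k=2)): [D, B, E, F, G, C, A, H, I]
After 12 (swap(5, 0)): [C, B, E, F, G, D, A, H, I]

Answer: 8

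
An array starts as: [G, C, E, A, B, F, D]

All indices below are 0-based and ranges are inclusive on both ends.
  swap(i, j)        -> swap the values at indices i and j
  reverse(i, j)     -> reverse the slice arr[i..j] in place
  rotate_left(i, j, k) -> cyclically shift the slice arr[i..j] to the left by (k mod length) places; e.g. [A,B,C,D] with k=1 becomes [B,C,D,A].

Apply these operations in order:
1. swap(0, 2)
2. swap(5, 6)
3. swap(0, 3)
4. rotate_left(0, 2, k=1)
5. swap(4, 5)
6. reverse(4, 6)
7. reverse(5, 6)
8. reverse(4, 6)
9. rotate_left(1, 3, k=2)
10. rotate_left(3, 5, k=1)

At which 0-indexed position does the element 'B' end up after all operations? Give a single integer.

Answer: 3

Derivation:
After 1 (swap(0, 2)): [E, C, G, A, B, F, D]
After 2 (swap(5, 6)): [E, C, G, A, B, D, F]
After 3 (swap(0, 3)): [A, C, G, E, B, D, F]
After 4 (rotate_left(0, 2, k=1)): [C, G, A, E, B, D, F]
After 5 (swap(4, 5)): [C, G, A, E, D, B, F]
After 6 (reverse(4, 6)): [C, G, A, E, F, B, D]
After 7 (reverse(5, 6)): [C, G, A, E, F, D, B]
After 8 (reverse(4, 6)): [C, G, A, E, B, D, F]
After 9 (rotate_left(1, 3, k=2)): [C, E, G, A, B, D, F]
After 10 (rotate_left(3, 5, k=1)): [C, E, G, B, D, A, F]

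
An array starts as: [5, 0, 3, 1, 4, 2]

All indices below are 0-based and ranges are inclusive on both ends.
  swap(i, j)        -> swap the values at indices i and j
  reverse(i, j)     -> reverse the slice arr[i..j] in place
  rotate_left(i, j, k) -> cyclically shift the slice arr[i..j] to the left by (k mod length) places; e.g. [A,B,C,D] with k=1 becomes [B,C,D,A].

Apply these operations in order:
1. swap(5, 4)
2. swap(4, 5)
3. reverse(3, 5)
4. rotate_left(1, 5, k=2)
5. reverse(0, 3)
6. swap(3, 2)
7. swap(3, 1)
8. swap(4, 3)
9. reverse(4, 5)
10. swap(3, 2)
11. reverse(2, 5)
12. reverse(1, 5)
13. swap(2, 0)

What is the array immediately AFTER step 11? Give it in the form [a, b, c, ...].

Answer: [1, 2, 4, 3, 5, 0]

Derivation:
After 1 (swap(5, 4)): [5, 0, 3, 1, 2, 4]
After 2 (swap(4, 5)): [5, 0, 3, 1, 4, 2]
After 3 (reverse(3, 5)): [5, 0, 3, 2, 4, 1]
After 4 (rotate_left(1, 5, k=2)): [5, 2, 4, 1, 0, 3]
After 5 (reverse(0, 3)): [1, 4, 2, 5, 0, 3]
After 6 (swap(3, 2)): [1, 4, 5, 2, 0, 3]
After 7 (swap(3, 1)): [1, 2, 5, 4, 0, 3]
After 8 (swap(4, 3)): [1, 2, 5, 0, 4, 3]
After 9 (reverse(4, 5)): [1, 2, 5, 0, 3, 4]
After 10 (swap(3, 2)): [1, 2, 0, 5, 3, 4]
After 11 (reverse(2, 5)): [1, 2, 4, 3, 5, 0]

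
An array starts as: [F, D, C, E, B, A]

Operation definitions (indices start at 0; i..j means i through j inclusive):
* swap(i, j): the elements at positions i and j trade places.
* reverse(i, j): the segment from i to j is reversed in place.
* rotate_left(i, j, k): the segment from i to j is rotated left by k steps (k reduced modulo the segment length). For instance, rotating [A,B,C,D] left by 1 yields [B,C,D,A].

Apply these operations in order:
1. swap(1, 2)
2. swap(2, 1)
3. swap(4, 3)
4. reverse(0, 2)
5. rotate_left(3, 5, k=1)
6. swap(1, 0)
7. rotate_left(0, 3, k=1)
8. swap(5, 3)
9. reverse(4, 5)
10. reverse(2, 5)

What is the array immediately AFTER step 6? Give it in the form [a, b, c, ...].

After 1 (swap(1, 2)): [F, C, D, E, B, A]
After 2 (swap(2, 1)): [F, D, C, E, B, A]
After 3 (swap(4, 3)): [F, D, C, B, E, A]
After 4 (reverse(0, 2)): [C, D, F, B, E, A]
After 5 (rotate_left(3, 5, k=1)): [C, D, F, E, A, B]
After 6 (swap(1, 0)): [D, C, F, E, A, B]

Answer: [D, C, F, E, A, B]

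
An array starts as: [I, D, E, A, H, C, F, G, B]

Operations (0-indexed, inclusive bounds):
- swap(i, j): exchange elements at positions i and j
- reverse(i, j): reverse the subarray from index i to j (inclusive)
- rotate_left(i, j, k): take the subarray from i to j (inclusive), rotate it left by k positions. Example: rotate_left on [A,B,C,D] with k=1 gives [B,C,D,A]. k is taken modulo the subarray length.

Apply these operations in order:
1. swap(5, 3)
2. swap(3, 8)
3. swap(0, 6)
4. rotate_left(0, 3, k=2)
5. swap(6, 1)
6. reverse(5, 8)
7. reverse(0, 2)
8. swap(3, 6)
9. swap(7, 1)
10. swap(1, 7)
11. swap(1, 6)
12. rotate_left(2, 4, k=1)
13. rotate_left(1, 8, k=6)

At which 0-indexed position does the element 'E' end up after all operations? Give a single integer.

Answer: 6

Derivation:
After 1 (swap(5, 3)): [I, D, E, C, H, A, F, G, B]
After 2 (swap(3, 8)): [I, D, E, B, H, A, F, G, C]
After 3 (swap(0, 6)): [F, D, E, B, H, A, I, G, C]
After 4 (rotate_left(0, 3, k=2)): [E, B, F, D, H, A, I, G, C]
After 5 (swap(6, 1)): [E, I, F, D, H, A, B, G, C]
After 6 (reverse(5, 8)): [E, I, F, D, H, C, G, B, A]
After 7 (reverse(0, 2)): [F, I, E, D, H, C, G, B, A]
After 8 (swap(3, 6)): [F, I, E, G, H, C, D, B, A]
After 9 (swap(7, 1)): [F, B, E, G, H, C, D, I, A]
After 10 (swap(1, 7)): [F, I, E, G, H, C, D, B, A]
After 11 (swap(1, 6)): [F, D, E, G, H, C, I, B, A]
After 12 (rotate_left(2, 4, k=1)): [F, D, G, H, E, C, I, B, A]
After 13 (rotate_left(1, 8, k=6)): [F, B, A, D, G, H, E, C, I]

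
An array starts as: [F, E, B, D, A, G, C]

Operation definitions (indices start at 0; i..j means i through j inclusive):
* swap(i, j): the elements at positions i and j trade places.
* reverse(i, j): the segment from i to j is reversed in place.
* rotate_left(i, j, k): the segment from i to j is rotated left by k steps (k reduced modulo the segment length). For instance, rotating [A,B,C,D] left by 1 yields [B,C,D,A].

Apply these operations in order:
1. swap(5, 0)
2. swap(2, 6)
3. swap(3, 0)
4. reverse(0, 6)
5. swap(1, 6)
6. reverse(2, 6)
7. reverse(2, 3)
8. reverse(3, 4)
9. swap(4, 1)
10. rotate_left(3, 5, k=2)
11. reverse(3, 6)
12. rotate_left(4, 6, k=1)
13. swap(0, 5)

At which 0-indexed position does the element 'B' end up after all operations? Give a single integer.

Answer: 5

Derivation:
After 1 (swap(5, 0)): [G, E, B, D, A, F, C]
After 2 (swap(2, 6)): [G, E, C, D, A, F, B]
After 3 (swap(3, 0)): [D, E, C, G, A, F, B]
After 4 (reverse(0, 6)): [B, F, A, G, C, E, D]
After 5 (swap(1, 6)): [B, D, A, G, C, E, F]
After 6 (reverse(2, 6)): [B, D, F, E, C, G, A]
After 7 (reverse(2, 3)): [B, D, E, F, C, G, A]
After 8 (reverse(3, 4)): [B, D, E, C, F, G, A]
After 9 (swap(4, 1)): [B, F, E, C, D, G, A]
After 10 (rotate_left(3, 5, k=2)): [B, F, E, G, C, D, A]
After 11 (reverse(3, 6)): [B, F, E, A, D, C, G]
After 12 (rotate_left(4, 6, k=1)): [B, F, E, A, C, G, D]
After 13 (swap(0, 5)): [G, F, E, A, C, B, D]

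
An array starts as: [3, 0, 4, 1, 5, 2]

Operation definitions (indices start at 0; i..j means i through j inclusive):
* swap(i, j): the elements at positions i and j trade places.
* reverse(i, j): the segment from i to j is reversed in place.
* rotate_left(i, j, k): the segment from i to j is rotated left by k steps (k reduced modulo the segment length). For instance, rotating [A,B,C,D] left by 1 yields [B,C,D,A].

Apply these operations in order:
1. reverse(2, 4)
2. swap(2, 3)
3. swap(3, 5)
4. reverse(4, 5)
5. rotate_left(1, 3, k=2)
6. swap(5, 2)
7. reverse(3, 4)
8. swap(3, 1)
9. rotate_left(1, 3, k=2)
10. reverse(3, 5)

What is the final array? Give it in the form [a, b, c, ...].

Answer: [3, 2, 5, 0, 1, 4]

Derivation:
After 1 (reverse(2, 4)): [3, 0, 5, 1, 4, 2]
After 2 (swap(2, 3)): [3, 0, 1, 5, 4, 2]
After 3 (swap(3, 5)): [3, 0, 1, 2, 4, 5]
After 4 (reverse(4, 5)): [3, 0, 1, 2, 5, 4]
After 5 (rotate_left(1, 3, k=2)): [3, 2, 0, 1, 5, 4]
After 6 (swap(5, 2)): [3, 2, 4, 1, 5, 0]
After 7 (reverse(3, 4)): [3, 2, 4, 5, 1, 0]
After 8 (swap(3, 1)): [3, 5, 4, 2, 1, 0]
After 9 (rotate_left(1, 3, k=2)): [3, 2, 5, 4, 1, 0]
After 10 (reverse(3, 5)): [3, 2, 5, 0, 1, 4]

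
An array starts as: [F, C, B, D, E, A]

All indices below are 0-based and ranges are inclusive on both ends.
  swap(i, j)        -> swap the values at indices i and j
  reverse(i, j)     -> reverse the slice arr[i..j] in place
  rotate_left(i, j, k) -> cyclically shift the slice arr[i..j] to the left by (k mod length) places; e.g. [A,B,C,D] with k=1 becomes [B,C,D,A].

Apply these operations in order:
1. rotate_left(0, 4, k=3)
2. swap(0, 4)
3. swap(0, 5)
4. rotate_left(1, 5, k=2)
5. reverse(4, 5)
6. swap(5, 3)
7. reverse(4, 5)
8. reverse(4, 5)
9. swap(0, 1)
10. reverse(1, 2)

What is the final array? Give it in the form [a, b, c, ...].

After 1 (rotate_left(0, 4, k=3)): [D, E, F, C, B, A]
After 2 (swap(0, 4)): [B, E, F, C, D, A]
After 3 (swap(0, 5)): [A, E, F, C, D, B]
After 4 (rotate_left(1, 5, k=2)): [A, C, D, B, E, F]
After 5 (reverse(4, 5)): [A, C, D, B, F, E]
After 6 (swap(5, 3)): [A, C, D, E, F, B]
After 7 (reverse(4, 5)): [A, C, D, E, B, F]
After 8 (reverse(4, 5)): [A, C, D, E, F, B]
After 9 (swap(0, 1)): [C, A, D, E, F, B]
After 10 (reverse(1, 2)): [C, D, A, E, F, B]

Answer: [C, D, A, E, F, B]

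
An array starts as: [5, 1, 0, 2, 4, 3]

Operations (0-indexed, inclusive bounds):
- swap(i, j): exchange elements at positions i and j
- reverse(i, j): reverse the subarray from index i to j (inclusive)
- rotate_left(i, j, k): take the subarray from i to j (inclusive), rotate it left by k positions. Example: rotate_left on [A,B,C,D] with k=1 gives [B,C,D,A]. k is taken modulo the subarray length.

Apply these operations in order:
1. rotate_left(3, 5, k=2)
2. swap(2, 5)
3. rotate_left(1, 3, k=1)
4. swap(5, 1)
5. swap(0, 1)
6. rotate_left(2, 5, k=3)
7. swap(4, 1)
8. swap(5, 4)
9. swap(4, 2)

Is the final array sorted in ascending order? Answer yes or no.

Answer: yes

Derivation:
After 1 (rotate_left(3, 5, k=2)): [5, 1, 0, 3, 2, 4]
After 2 (swap(2, 5)): [5, 1, 4, 3, 2, 0]
After 3 (rotate_left(1, 3, k=1)): [5, 4, 3, 1, 2, 0]
After 4 (swap(5, 1)): [5, 0, 3, 1, 2, 4]
After 5 (swap(0, 1)): [0, 5, 3, 1, 2, 4]
After 6 (rotate_left(2, 5, k=3)): [0, 5, 4, 3, 1, 2]
After 7 (swap(4, 1)): [0, 1, 4, 3, 5, 2]
After 8 (swap(5, 4)): [0, 1, 4, 3, 2, 5]
After 9 (swap(4, 2)): [0, 1, 2, 3, 4, 5]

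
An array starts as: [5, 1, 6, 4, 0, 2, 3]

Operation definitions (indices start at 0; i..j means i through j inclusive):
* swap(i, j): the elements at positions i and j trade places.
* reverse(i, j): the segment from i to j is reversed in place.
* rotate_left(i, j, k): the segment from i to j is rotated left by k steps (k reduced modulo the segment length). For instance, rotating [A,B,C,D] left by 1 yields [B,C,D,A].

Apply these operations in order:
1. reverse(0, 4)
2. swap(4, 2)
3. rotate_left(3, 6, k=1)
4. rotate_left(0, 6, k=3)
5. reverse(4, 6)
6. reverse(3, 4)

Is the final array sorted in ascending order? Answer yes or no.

After 1 (reverse(0, 4)): [0, 4, 6, 1, 5, 2, 3]
After 2 (swap(4, 2)): [0, 4, 5, 1, 6, 2, 3]
After 3 (rotate_left(3, 6, k=1)): [0, 4, 5, 6, 2, 3, 1]
After 4 (rotate_left(0, 6, k=3)): [6, 2, 3, 1, 0, 4, 5]
After 5 (reverse(4, 6)): [6, 2, 3, 1, 5, 4, 0]
After 6 (reverse(3, 4)): [6, 2, 3, 5, 1, 4, 0]

Answer: no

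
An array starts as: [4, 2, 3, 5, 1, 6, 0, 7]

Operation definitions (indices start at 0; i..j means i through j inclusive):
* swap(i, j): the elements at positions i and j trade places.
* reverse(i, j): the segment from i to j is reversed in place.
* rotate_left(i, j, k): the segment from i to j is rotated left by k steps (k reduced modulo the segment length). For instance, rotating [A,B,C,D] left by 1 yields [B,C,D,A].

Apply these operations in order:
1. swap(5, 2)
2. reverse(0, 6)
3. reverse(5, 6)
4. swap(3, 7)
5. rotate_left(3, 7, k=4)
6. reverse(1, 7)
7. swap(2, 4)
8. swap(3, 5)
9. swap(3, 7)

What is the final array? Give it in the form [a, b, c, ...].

Answer: [0, 2, 7, 3, 4, 6, 1, 5]

Derivation:
After 1 (swap(5, 2)): [4, 2, 6, 5, 1, 3, 0, 7]
After 2 (reverse(0, 6)): [0, 3, 1, 5, 6, 2, 4, 7]
After 3 (reverse(5, 6)): [0, 3, 1, 5, 6, 4, 2, 7]
After 4 (swap(3, 7)): [0, 3, 1, 7, 6, 4, 2, 5]
After 5 (rotate_left(3, 7, k=4)): [0, 3, 1, 5, 7, 6, 4, 2]
After 6 (reverse(1, 7)): [0, 2, 4, 6, 7, 5, 1, 3]
After 7 (swap(2, 4)): [0, 2, 7, 6, 4, 5, 1, 3]
After 8 (swap(3, 5)): [0, 2, 7, 5, 4, 6, 1, 3]
After 9 (swap(3, 7)): [0, 2, 7, 3, 4, 6, 1, 5]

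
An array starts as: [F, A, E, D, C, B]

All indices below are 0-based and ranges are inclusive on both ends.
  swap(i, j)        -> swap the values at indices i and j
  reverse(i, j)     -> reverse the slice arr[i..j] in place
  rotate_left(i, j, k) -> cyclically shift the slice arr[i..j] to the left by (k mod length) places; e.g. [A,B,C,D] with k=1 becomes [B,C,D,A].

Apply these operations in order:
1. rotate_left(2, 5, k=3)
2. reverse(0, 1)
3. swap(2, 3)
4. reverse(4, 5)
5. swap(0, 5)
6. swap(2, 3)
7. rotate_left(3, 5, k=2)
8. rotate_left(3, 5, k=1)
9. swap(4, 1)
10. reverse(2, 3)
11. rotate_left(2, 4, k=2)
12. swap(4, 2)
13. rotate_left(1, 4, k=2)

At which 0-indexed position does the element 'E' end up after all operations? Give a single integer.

Answer: 1

Derivation:
After 1 (rotate_left(2, 5, k=3)): [F, A, B, E, D, C]
After 2 (reverse(0, 1)): [A, F, B, E, D, C]
After 3 (swap(2, 3)): [A, F, E, B, D, C]
After 4 (reverse(4, 5)): [A, F, E, B, C, D]
After 5 (swap(0, 5)): [D, F, E, B, C, A]
After 6 (swap(2, 3)): [D, F, B, E, C, A]
After 7 (rotate_left(3, 5, k=2)): [D, F, B, A, E, C]
After 8 (rotate_left(3, 5, k=1)): [D, F, B, E, C, A]
After 9 (swap(4, 1)): [D, C, B, E, F, A]
After 10 (reverse(2, 3)): [D, C, E, B, F, A]
After 11 (rotate_left(2, 4, k=2)): [D, C, F, E, B, A]
After 12 (swap(4, 2)): [D, C, B, E, F, A]
After 13 (rotate_left(1, 4, k=2)): [D, E, F, C, B, A]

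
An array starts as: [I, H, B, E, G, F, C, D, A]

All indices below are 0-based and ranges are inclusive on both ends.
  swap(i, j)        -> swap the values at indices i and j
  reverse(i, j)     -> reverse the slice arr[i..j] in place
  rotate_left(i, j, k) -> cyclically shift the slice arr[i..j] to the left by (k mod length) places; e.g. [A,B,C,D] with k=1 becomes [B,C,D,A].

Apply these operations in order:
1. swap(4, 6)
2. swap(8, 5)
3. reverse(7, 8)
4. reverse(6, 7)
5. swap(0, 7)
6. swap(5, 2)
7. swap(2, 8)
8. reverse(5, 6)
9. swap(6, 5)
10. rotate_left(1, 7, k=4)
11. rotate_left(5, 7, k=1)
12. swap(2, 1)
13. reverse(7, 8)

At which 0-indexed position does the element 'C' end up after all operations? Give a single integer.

After 1 (swap(4, 6)): [I, H, B, E, C, F, G, D, A]
After 2 (swap(8, 5)): [I, H, B, E, C, A, G, D, F]
After 3 (reverse(7, 8)): [I, H, B, E, C, A, G, F, D]
After 4 (reverse(6, 7)): [I, H, B, E, C, A, F, G, D]
After 5 (swap(0, 7)): [G, H, B, E, C, A, F, I, D]
After 6 (swap(5, 2)): [G, H, A, E, C, B, F, I, D]
After 7 (swap(2, 8)): [G, H, D, E, C, B, F, I, A]
After 8 (reverse(5, 6)): [G, H, D, E, C, F, B, I, A]
After 9 (swap(6, 5)): [G, H, D, E, C, B, F, I, A]
After 10 (rotate_left(1, 7, k=4)): [G, B, F, I, H, D, E, C, A]
After 11 (rotate_left(5, 7, k=1)): [G, B, F, I, H, E, C, D, A]
After 12 (swap(2, 1)): [G, F, B, I, H, E, C, D, A]
After 13 (reverse(7, 8)): [G, F, B, I, H, E, C, A, D]

Answer: 6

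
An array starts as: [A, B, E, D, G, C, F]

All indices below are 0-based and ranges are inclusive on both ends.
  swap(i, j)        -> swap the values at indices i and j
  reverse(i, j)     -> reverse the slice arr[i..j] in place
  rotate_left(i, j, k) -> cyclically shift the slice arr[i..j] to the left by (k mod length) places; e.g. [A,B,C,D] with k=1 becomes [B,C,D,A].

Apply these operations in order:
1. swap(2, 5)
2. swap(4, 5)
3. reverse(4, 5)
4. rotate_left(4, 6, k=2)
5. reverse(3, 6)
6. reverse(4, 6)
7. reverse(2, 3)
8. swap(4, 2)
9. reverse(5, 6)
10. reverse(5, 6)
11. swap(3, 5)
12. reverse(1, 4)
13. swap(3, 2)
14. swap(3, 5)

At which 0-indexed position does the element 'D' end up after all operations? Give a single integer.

Answer: 2

Derivation:
After 1 (swap(2, 5)): [A, B, C, D, G, E, F]
After 2 (swap(4, 5)): [A, B, C, D, E, G, F]
After 3 (reverse(4, 5)): [A, B, C, D, G, E, F]
After 4 (rotate_left(4, 6, k=2)): [A, B, C, D, F, G, E]
After 5 (reverse(3, 6)): [A, B, C, E, G, F, D]
After 6 (reverse(4, 6)): [A, B, C, E, D, F, G]
After 7 (reverse(2, 3)): [A, B, E, C, D, F, G]
After 8 (swap(4, 2)): [A, B, D, C, E, F, G]
After 9 (reverse(5, 6)): [A, B, D, C, E, G, F]
After 10 (reverse(5, 6)): [A, B, D, C, E, F, G]
After 11 (swap(3, 5)): [A, B, D, F, E, C, G]
After 12 (reverse(1, 4)): [A, E, F, D, B, C, G]
After 13 (swap(3, 2)): [A, E, D, F, B, C, G]
After 14 (swap(3, 5)): [A, E, D, C, B, F, G]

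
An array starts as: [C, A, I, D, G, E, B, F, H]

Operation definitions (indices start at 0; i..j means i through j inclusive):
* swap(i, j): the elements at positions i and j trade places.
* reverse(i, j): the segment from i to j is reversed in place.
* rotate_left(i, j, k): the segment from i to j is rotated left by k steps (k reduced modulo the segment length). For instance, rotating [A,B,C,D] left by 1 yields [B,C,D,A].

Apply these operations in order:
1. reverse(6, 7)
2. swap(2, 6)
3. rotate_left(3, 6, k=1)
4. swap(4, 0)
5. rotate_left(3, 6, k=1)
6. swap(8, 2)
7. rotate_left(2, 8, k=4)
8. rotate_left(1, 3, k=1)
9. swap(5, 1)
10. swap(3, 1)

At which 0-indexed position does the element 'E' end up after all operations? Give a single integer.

After 1 (reverse(6, 7)): [C, A, I, D, G, E, F, B, H]
After 2 (swap(2, 6)): [C, A, F, D, G, E, I, B, H]
After 3 (rotate_left(3, 6, k=1)): [C, A, F, G, E, I, D, B, H]
After 4 (swap(4, 0)): [E, A, F, G, C, I, D, B, H]
After 5 (rotate_left(3, 6, k=1)): [E, A, F, C, I, D, G, B, H]
After 6 (swap(8, 2)): [E, A, H, C, I, D, G, B, F]
After 7 (rotate_left(2, 8, k=4)): [E, A, G, B, F, H, C, I, D]
After 8 (rotate_left(1, 3, k=1)): [E, G, B, A, F, H, C, I, D]
After 9 (swap(5, 1)): [E, H, B, A, F, G, C, I, D]
After 10 (swap(3, 1)): [E, A, B, H, F, G, C, I, D]

Answer: 0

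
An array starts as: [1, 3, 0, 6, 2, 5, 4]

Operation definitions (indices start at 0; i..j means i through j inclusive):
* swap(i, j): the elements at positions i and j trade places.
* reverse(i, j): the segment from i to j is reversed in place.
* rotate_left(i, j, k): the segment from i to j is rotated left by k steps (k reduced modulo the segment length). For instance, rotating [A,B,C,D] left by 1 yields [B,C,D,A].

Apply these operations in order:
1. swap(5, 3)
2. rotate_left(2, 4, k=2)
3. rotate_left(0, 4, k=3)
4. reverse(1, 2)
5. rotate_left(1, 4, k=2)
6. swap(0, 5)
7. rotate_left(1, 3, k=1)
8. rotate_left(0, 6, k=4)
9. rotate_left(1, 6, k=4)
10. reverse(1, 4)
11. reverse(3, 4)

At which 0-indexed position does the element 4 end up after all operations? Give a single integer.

Answer: 1

Derivation:
After 1 (swap(5, 3)): [1, 3, 0, 5, 2, 6, 4]
After 2 (rotate_left(2, 4, k=2)): [1, 3, 2, 0, 5, 6, 4]
After 3 (rotate_left(0, 4, k=3)): [0, 5, 1, 3, 2, 6, 4]
After 4 (reverse(1, 2)): [0, 1, 5, 3, 2, 6, 4]
After 5 (rotate_left(1, 4, k=2)): [0, 3, 2, 1, 5, 6, 4]
After 6 (swap(0, 5)): [6, 3, 2, 1, 5, 0, 4]
After 7 (rotate_left(1, 3, k=1)): [6, 2, 1, 3, 5, 0, 4]
After 8 (rotate_left(0, 6, k=4)): [5, 0, 4, 6, 2, 1, 3]
After 9 (rotate_left(1, 6, k=4)): [5, 1, 3, 0, 4, 6, 2]
After 10 (reverse(1, 4)): [5, 4, 0, 3, 1, 6, 2]
After 11 (reverse(3, 4)): [5, 4, 0, 1, 3, 6, 2]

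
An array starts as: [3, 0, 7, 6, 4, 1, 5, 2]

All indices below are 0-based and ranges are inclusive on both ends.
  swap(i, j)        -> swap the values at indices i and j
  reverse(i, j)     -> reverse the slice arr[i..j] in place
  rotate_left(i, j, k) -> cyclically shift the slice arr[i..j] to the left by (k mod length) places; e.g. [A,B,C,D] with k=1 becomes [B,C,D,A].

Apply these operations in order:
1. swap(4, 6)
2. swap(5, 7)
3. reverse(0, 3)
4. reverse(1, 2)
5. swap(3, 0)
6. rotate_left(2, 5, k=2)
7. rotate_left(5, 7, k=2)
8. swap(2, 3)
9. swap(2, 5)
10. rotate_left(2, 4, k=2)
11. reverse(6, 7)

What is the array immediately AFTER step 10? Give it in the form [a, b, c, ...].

After 1 (swap(4, 6)): [3, 0, 7, 6, 5, 1, 4, 2]
After 2 (swap(5, 7)): [3, 0, 7, 6, 5, 2, 4, 1]
After 3 (reverse(0, 3)): [6, 7, 0, 3, 5, 2, 4, 1]
After 4 (reverse(1, 2)): [6, 0, 7, 3, 5, 2, 4, 1]
After 5 (swap(3, 0)): [3, 0, 7, 6, 5, 2, 4, 1]
After 6 (rotate_left(2, 5, k=2)): [3, 0, 5, 2, 7, 6, 4, 1]
After 7 (rotate_left(5, 7, k=2)): [3, 0, 5, 2, 7, 1, 6, 4]
After 8 (swap(2, 3)): [3, 0, 2, 5, 7, 1, 6, 4]
After 9 (swap(2, 5)): [3, 0, 1, 5, 7, 2, 6, 4]
After 10 (rotate_left(2, 4, k=2)): [3, 0, 7, 1, 5, 2, 6, 4]

Answer: [3, 0, 7, 1, 5, 2, 6, 4]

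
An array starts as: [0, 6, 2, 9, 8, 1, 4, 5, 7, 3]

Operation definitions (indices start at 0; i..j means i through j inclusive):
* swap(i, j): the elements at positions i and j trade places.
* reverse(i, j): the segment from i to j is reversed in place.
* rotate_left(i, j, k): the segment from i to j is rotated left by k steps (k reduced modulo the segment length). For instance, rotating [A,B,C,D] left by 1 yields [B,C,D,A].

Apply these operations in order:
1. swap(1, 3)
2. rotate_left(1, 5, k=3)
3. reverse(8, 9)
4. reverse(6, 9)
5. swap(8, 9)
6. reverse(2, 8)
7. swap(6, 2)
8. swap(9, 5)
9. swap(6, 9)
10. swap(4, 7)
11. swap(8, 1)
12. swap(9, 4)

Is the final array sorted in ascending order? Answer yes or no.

Answer: yes

Derivation:
After 1 (swap(1, 3)): [0, 9, 2, 6, 8, 1, 4, 5, 7, 3]
After 2 (rotate_left(1, 5, k=3)): [0, 8, 1, 9, 2, 6, 4, 5, 7, 3]
After 3 (reverse(8, 9)): [0, 8, 1, 9, 2, 6, 4, 5, 3, 7]
After 4 (reverse(6, 9)): [0, 8, 1, 9, 2, 6, 7, 3, 5, 4]
After 5 (swap(8, 9)): [0, 8, 1, 9, 2, 6, 7, 3, 4, 5]
After 6 (reverse(2, 8)): [0, 8, 4, 3, 7, 6, 2, 9, 1, 5]
After 7 (swap(6, 2)): [0, 8, 2, 3, 7, 6, 4, 9, 1, 5]
After 8 (swap(9, 5)): [0, 8, 2, 3, 7, 5, 4, 9, 1, 6]
After 9 (swap(6, 9)): [0, 8, 2, 3, 7, 5, 6, 9, 1, 4]
After 10 (swap(4, 7)): [0, 8, 2, 3, 9, 5, 6, 7, 1, 4]
After 11 (swap(8, 1)): [0, 1, 2, 3, 9, 5, 6, 7, 8, 4]
After 12 (swap(9, 4)): [0, 1, 2, 3, 4, 5, 6, 7, 8, 9]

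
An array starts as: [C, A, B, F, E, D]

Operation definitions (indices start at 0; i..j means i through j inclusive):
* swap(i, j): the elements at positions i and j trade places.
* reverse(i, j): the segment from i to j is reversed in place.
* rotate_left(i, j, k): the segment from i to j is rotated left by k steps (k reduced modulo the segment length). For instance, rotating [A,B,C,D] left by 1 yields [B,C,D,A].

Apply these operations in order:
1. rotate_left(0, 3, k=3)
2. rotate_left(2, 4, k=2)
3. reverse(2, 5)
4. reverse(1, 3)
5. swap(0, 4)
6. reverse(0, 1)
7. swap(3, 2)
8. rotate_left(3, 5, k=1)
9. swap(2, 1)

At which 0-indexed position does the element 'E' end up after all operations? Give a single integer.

Answer: 4

Derivation:
After 1 (rotate_left(0, 3, k=3)): [F, C, A, B, E, D]
After 2 (rotate_left(2, 4, k=2)): [F, C, E, A, B, D]
After 3 (reverse(2, 5)): [F, C, D, B, A, E]
After 4 (reverse(1, 3)): [F, B, D, C, A, E]
After 5 (swap(0, 4)): [A, B, D, C, F, E]
After 6 (reverse(0, 1)): [B, A, D, C, F, E]
After 7 (swap(3, 2)): [B, A, C, D, F, E]
After 8 (rotate_left(3, 5, k=1)): [B, A, C, F, E, D]
After 9 (swap(2, 1)): [B, C, A, F, E, D]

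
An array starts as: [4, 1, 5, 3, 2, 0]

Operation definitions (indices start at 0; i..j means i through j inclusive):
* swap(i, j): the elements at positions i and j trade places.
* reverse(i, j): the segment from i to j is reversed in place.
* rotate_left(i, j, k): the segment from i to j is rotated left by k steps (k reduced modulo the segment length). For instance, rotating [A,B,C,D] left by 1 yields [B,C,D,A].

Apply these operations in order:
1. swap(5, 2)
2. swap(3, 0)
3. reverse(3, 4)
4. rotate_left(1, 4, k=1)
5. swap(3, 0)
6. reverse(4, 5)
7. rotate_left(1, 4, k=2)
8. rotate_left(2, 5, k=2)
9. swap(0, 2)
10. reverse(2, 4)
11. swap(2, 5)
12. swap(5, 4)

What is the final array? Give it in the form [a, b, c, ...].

Answer: [2, 3, 0, 1, 5, 4]

Derivation:
After 1 (swap(5, 2)): [4, 1, 0, 3, 2, 5]
After 2 (swap(3, 0)): [3, 1, 0, 4, 2, 5]
After 3 (reverse(3, 4)): [3, 1, 0, 2, 4, 5]
After 4 (rotate_left(1, 4, k=1)): [3, 0, 2, 4, 1, 5]
After 5 (swap(3, 0)): [4, 0, 2, 3, 1, 5]
After 6 (reverse(4, 5)): [4, 0, 2, 3, 5, 1]
After 7 (rotate_left(1, 4, k=2)): [4, 3, 5, 0, 2, 1]
After 8 (rotate_left(2, 5, k=2)): [4, 3, 2, 1, 5, 0]
After 9 (swap(0, 2)): [2, 3, 4, 1, 5, 0]
After 10 (reverse(2, 4)): [2, 3, 5, 1, 4, 0]
After 11 (swap(2, 5)): [2, 3, 0, 1, 4, 5]
After 12 (swap(5, 4)): [2, 3, 0, 1, 5, 4]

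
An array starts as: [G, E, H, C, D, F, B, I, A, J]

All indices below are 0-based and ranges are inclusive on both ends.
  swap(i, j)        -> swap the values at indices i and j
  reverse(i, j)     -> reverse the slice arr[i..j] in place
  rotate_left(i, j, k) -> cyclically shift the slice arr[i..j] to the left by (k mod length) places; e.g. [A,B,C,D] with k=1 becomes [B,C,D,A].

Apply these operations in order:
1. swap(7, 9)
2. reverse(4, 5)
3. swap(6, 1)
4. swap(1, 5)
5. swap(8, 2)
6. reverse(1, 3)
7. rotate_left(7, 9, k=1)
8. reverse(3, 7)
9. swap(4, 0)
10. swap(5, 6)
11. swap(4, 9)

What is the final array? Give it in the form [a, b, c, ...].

Answer: [E, C, A, H, J, F, B, D, I, G]

Derivation:
After 1 (swap(7, 9)): [G, E, H, C, D, F, B, J, A, I]
After 2 (reverse(4, 5)): [G, E, H, C, F, D, B, J, A, I]
After 3 (swap(6, 1)): [G, B, H, C, F, D, E, J, A, I]
After 4 (swap(1, 5)): [G, D, H, C, F, B, E, J, A, I]
After 5 (swap(8, 2)): [G, D, A, C, F, B, E, J, H, I]
After 6 (reverse(1, 3)): [G, C, A, D, F, B, E, J, H, I]
After 7 (rotate_left(7, 9, k=1)): [G, C, A, D, F, B, E, H, I, J]
After 8 (reverse(3, 7)): [G, C, A, H, E, B, F, D, I, J]
After 9 (swap(4, 0)): [E, C, A, H, G, B, F, D, I, J]
After 10 (swap(5, 6)): [E, C, A, H, G, F, B, D, I, J]
After 11 (swap(4, 9)): [E, C, A, H, J, F, B, D, I, G]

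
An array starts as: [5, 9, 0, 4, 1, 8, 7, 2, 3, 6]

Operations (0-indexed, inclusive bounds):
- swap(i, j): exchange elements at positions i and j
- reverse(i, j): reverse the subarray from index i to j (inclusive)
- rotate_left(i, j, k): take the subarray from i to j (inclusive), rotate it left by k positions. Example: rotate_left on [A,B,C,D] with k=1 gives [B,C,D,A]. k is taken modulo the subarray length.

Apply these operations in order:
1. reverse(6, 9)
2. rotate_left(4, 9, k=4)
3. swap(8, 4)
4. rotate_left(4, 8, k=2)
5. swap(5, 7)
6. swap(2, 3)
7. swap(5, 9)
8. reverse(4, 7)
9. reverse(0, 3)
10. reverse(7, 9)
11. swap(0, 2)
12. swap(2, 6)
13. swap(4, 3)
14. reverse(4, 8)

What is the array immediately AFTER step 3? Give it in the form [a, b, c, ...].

After 1 (reverse(6, 9)): [5, 9, 0, 4, 1, 8, 6, 3, 2, 7]
After 2 (rotate_left(4, 9, k=4)): [5, 9, 0, 4, 2, 7, 1, 8, 6, 3]
After 3 (swap(8, 4)): [5, 9, 0, 4, 6, 7, 1, 8, 2, 3]

Answer: [5, 9, 0, 4, 6, 7, 1, 8, 2, 3]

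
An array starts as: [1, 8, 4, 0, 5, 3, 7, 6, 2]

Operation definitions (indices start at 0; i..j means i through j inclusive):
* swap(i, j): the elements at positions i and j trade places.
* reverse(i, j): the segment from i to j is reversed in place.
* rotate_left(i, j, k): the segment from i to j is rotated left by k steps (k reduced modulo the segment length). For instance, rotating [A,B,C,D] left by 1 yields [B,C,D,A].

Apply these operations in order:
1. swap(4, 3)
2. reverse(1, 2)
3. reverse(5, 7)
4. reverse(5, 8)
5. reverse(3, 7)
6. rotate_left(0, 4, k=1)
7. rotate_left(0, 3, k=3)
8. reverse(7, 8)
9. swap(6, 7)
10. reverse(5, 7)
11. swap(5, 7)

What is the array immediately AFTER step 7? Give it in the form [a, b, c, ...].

After 1 (swap(4, 3)): [1, 8, 4, 5, 0, 3, 7, 6, 2]
After 2 (reverse(1, 2)): [1, 4, 8, 5, 0, 3, 7, 6, 2]
After 3 (reverse(5, 7)): [1, 4, 8, 5, 0, 6, 7, 3, 2]
After 4 (reverse(5, 8)): [1, 4, 8, 5, 0, 2, 3, 7, 6]
After 5 (reverse(3, 7)): [1, 4, 8, 7, 3, 2, 0, 5, 6]
After 6 (rotate_left(0, 4, k=1)): [4, 8, 7, 3, 1, 2, 0, 5, 6]
After 7 (rotate_left(0, 3, k=3)): [3, 4, 8, 7, 1, 2, 0, 5, 6]

Answer: [3, 4, 8, 7, 1, 2, 0, 5, 6]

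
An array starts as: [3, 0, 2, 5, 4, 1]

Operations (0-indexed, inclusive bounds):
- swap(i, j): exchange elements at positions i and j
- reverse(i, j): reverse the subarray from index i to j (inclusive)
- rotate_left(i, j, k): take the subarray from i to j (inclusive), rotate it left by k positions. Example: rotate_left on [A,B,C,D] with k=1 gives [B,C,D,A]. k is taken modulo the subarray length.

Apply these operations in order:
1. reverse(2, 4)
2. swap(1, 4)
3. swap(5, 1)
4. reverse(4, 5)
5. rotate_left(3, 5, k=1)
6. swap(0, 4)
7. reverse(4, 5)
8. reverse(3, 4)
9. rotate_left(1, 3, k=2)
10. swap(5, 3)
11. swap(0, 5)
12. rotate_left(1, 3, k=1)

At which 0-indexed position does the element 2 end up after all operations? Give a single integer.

Answer: 4

Derivation:
After 1 (reverse(2, 4)): [3, 0, 4, 5, 2, 1]
After 2 (swap(1, 4)): [3, 2, 4, 5, 0, 1]
After 3 (swap(5, 1)): [3, 1, 4, 5, 0, 2]
After 4 (reverse(4, 5)): [3, 1, 4, 5, 2, 0]
After 5 (rotate_left(3, 5, k=1)): [3, 1, 4, 2, 0, 5]
After 6 (swap(0, 4)): [0, 1, 4, 2, 3, 5]
After 7 (reverse(4, 5)): [0, 1, 4, 2, 5, 3]
After 8 (reverse(3, 4)): [0, 1, 4, 5, 2, 3]
After 9 (rotate_left(1, 3, k=2)): [0, 5, 1, 4, 2, 3]
After 10 (swap(5, 3)): [0, 5, 1, 3, 2, 4]
After 11 (swap(0, 5)): [4, 5, 1, 3, 2, 0]
After 12 (rotate_left(1, 3, k=1)): [4, 1, 3, 5, 2, 0]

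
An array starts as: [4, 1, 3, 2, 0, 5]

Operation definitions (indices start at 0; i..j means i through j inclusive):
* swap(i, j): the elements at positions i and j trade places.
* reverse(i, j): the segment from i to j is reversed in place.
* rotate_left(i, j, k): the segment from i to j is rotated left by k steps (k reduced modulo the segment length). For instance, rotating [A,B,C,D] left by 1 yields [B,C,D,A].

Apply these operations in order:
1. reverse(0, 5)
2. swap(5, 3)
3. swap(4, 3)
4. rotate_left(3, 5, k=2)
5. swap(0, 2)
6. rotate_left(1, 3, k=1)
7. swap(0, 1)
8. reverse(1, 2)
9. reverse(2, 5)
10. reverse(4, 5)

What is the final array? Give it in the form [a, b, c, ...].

Answer: [5, 3, 4, 1, 2, 0]

Derivation:
After 1 (reverse(0, 5)): [5, 0, 2, 3, 1, 4]
After 2 (swap(5, 3)): [5, 0, 2, 4, 1, 3]
After 3 (swap(4, 3)): [5, 0, 2, 1, 4, 3]
After 4 (rotate_left(3, 5, k=2)): [5, 0, 2, 3, 1, 4]
After 5 (swap(0, 2)): [2, 0, 5, 3, 1, 4]
After 6 (rotate_left(1, 3, k=1)): [2, 5, 3, 0, 1, 4]
After 7 (swap(0, 1)): [5, 2, 3, 0, 1, 4]
After 8 (reverse(1, 2)): [5, 3, 2, 0, 1, 4]
After 9 (reverse(2, 5)): [5, 3, 4, 1, 0, 2]
After 10 (reverse(4, 5)): [5, 3, 4, 1, 2, 0]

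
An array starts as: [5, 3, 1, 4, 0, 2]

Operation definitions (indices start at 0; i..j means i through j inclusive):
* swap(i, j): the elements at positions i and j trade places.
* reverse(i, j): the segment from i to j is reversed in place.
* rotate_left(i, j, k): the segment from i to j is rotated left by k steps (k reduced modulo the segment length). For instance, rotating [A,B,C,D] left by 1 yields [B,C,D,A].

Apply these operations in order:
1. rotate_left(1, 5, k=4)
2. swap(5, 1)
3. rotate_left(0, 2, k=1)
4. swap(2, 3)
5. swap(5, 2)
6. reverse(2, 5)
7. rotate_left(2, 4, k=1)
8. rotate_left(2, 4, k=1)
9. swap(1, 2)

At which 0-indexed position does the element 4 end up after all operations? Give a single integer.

Answer: 4

Derivation:
After 1 (rotate_left(1, 5, k=4)): [5, 2, 3, 1, 4, 0]
After 2 (swap(5, 1)): [5, 0, 3, 1, 4, 2]
After 3 (rotate_left(0, 2, k=1)): [0, 3, 5, 1, 4, 2]
After 4 (swap(2, 3)): [0, 3, 1, 5, 4, 2]
After 5 (swap(5, 2)): [0, 3, 2, 5, 4, 1]
After 6 (reverse(2, 5)): [0, 3, 1, 4, 5, 2]
After 7 (rotate_left(2, 4, k=1)): [0, 3, 4, 5, 1, 2]
After 8 (rotate_left(2, 4, k=1)): [0, 3, 5, 1, 4, 2]
After 9 (swap(1, 2)): [0, 5, 3, 1, 4, 2]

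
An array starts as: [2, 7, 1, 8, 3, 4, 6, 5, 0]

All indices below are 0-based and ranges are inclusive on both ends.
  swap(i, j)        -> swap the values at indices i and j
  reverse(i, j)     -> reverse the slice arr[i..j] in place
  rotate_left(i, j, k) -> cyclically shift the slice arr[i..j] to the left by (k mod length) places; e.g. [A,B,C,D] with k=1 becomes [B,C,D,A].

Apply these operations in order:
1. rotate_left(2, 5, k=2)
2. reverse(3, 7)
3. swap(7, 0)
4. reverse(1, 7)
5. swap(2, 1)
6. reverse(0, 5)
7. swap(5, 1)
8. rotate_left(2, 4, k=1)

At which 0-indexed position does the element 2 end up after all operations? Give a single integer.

After 1 (rotate_left(2, 5, k=2)): [2, 7, 3, 4, 1, 8, 6, 5, 0]
After 2 (reverse(3, 7)): [2, 7, 3, 5, 6, 8, 1, 4, 0]
After 3 (swap(7, 0)): [4, 7, 3, 5, 6, 8, 1, 2, 0]
After 4 (reverse(1, 7)): [4, 2, 1, 8, 6, 5, 3, 7, 0]
After 5 (swap(2, 1)): [4, 1, 2, 8, 6, 5, 3, 7, 0]
After 6 (reverse(0, 5)): [5, 6, 8, 2, 1, 4, 3, 7, 0]
After 7 (swap(5, 1)): [5, 4, 8, 2, 1, 6, 3, 7, 0]
After 8 (rotate_left(2, 4, k=1)): [5, 4, 2, 1, 8, 6, 3, 7, 0]

Answer: 2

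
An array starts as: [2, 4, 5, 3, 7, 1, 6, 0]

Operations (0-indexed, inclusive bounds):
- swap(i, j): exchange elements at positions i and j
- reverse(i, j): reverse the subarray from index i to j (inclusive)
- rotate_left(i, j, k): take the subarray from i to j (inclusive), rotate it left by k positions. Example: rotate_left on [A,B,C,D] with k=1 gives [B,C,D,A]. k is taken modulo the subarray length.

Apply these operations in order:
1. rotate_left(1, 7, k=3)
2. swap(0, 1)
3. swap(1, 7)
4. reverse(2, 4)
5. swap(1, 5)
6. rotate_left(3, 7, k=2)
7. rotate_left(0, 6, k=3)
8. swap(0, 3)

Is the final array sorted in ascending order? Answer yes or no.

Answer: no

Derivation:
After 1 (rotate_left(1, 7, k=3)): [2, 7, 1, 6, 0, 4, 5, 3]
After 2 (swap(0, 1)): [7, 2, 1, 6, 0, 4, 5, 3]
After 3 (swap(1, 7)): [7, 3, 1, 6, 0, 4, 5, 2]
After 4 (reverse(2, 4)): [7, 3, 0, 6, 1, 4, 5, 2]
After 5 (swap(1, 5)): [7, 4, 0, 6, 1, 3, 5, 2]
After 6 (rotate_left(3, 7, k=2)): [7, 4, 0, 3, 5, 2, 6, 1]
After 7 (rotate_left(0, 6, k=3)): [3, 5, 2, 6, 7, 4, 0, 1]
After 8 (swap(0, 3)): [6, 5, 2, 3, 7, 4, 0, 1]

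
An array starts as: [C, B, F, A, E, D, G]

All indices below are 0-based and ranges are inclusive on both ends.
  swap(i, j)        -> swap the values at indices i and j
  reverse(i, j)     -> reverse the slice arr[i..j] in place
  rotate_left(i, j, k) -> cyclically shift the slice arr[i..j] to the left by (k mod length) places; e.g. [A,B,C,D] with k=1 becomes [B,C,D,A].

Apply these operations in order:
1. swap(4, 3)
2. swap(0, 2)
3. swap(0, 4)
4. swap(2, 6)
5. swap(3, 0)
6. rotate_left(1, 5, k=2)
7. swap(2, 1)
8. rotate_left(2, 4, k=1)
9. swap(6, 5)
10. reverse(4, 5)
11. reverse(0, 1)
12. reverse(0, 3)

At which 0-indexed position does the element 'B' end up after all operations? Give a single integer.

Answer: 0

Derivation:
After 1 (swap(4, 3)): [C, B, F, E, A, D, G]
After 2 (swap(0, 2)): [F, B, C, E, A, D, G]
After 3 (swap(0, 4)): [A, B, C, E, F, D, G]
After 4 (swap(2, 6)): [A, B, G, E, F, D, C]
After 5 (swap(3, 0)): [E, B, G, A, F, D, C]
After 6 (rotate_left(1, 5, k=2)): [E, A, F, D, B, G, C]
After 7 (swap(2, 1)): [E, F, A, D, B, G, C]
After 8 (rotate_left(2, 4, k=1)): [E, F, D, B, A, G, C]
After 9 (swap(6, 5)): [E, F, D, B, A, C, G]
After 10 (reverse(4, 5)): [E, F, D, B, C, A, G]
After 11 (reverse(0, 1)): [F, E, D, B, C, A, G]
After 12 (reverse(0, 3)): [B, D, E, F, C, A, G]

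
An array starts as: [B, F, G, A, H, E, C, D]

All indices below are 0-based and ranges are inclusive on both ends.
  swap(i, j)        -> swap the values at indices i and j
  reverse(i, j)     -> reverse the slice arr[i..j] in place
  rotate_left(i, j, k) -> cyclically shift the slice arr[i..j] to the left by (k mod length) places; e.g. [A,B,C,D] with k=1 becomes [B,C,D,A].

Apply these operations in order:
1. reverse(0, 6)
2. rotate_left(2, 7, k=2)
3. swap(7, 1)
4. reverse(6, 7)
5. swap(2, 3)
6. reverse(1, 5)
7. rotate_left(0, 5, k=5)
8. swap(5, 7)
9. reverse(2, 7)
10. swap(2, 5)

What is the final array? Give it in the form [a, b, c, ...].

After 1 (reverse(0, 6)): [C, E, H, A, G, F, B, D]
After 2 (rotate_left(2, 7, k=2)): [C, E, G, F, B, D, H, A]
After 3 (swap(7, 1)): [C, A, G, F, B, D, H, E]
After 4 (reverse(6, 7)): [C, A, G, F, B, D, E, H]
After 5 (swap(2, 3)): [C, A, F, G, B, D, E, H]
After 6 (reverse(1, 5)): [C, D, B, G, F, A, E, H]
After 7 (rotate_left(0, 5, k=5)): [A, C, D, B, G, F, E, H]
After 8 (swap(5, 7)): [A, C, D, B, G, H, E, F]
After 9 (reverse(2, 7)): [A, C, F, E, H, G, B, D]
After 10 (swap(2, 5)): [A, C, G, E, H, F, B, D]

Answer: [A, C, G, E, H, F, B, D]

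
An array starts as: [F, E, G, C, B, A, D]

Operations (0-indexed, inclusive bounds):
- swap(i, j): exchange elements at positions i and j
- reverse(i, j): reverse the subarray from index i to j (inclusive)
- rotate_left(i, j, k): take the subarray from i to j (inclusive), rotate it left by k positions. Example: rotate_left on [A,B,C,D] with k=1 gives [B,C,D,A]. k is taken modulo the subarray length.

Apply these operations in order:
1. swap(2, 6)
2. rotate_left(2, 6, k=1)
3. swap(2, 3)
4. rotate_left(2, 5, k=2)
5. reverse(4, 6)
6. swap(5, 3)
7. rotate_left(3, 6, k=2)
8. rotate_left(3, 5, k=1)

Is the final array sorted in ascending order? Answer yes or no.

After 1 (swap(2, 6)): [F, E, D, C, B, A, G]
After 2 (rotate_left(2, 6, k=1)): [F, E, C, B, A, G, D]
After 3 (swap(2, 3)): [F, E, B, C, A, G, D]
After 4 (rotate_left(2, 5, k=2)): [F, E, A, G, B, C, D]
After 5 (reverse(4, 6)): [F, E, A, G, D, C, B]
After 6 (swap(5, 3)): [F, E, A, C, D, G, B]
After 7 (rotate_left(3, 6, k=2)): [F, E, A, G, B, C, D]
After 8 (rotate_left(3, 5, k=1)): [F, E, A, B, C, G, D]

Answer: no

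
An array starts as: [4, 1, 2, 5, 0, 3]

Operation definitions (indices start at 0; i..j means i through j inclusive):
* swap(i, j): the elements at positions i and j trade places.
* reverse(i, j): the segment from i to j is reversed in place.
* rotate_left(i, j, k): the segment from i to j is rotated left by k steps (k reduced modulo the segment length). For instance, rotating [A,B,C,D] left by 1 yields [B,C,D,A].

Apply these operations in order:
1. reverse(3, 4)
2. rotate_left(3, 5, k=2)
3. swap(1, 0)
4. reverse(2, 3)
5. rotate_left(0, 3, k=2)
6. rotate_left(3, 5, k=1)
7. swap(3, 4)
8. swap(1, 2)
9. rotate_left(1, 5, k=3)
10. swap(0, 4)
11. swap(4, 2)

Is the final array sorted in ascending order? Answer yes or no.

Answer: no

Derivation:
After 1 (reverse(3, 4)): [4, 1, 2, 0, 5, 3]
After 2 (rotate_left(3, 5, k=2)): [4, 1, 2, 3, 0, 5]
After 3 (swap(1, 0)): [1, 4, 2, 3, 0, 5]
After 4 (reverse(2, 3)): [1, 4, 3, 2, 0, 5]
After 5 (rotate_left(0, 3, k=2)): [3, 2, 1, 4, 0, 5]
After 6 (rotate_left(3, 5, k=1)): [3, 2, 1, 0, 5, 4]
After 7 (swap(3, 4)): [3, 2, 1, 5, 0, 4]
After 8 (swap(1, 2)): [3, 1, 2, 5, 0, 4]
After 9 (rotate_left(1, 5, k=3)): [3, 0, 4, 1, 2, 5]
After 10 (swap(0, 4)): [2, 0, 4, 1, 3, 5]
After 11 (swap(4, 2)): [2, 0, 3, 1, 4, 5]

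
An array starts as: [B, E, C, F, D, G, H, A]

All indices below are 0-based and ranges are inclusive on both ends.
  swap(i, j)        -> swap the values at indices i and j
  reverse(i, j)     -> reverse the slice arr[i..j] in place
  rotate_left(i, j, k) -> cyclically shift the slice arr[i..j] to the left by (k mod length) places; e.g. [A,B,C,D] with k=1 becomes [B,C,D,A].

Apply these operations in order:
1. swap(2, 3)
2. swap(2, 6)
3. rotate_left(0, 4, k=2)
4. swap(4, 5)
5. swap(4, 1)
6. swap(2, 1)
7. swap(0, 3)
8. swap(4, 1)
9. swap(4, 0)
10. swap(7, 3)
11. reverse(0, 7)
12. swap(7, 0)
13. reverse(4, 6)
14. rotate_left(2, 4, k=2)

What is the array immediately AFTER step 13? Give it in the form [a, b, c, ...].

After 1 (swap(2, 3)): [B, E, F, C, D, G, H, A]
After 2 (swap(2, 6)): [B, E, H, C, D, G, F, A]
After 3 (rotate_left(0, 4, k=2)): [H, C, D, B, E, G, F, A]
After 4 (swap(4, 5)): [H, C, D, B, G, E, F, A]
After 5 (swap(4, 1)): [H, G, D, B, C, E, F, A]
After 6 (swap(2, 1)): [H, D, G, B, C, E, F, A]
After 7 (swap(0, 3)): [B, D, G, H, C, E, F, A]
After 8 (swap(4, 1)): [B, C, G, H, D, E, F, A]
After 9 (swap(4, 0)): [D, C, G, H, B, E, F, A]
After 10 (swap(7, 3)): [D, C, G, A, B, E, F, H]
After 11 (reverse(0, 7)): [H, F, E, B, A, G, C, D]
After 12 (swap(7, 0)): [D, F, E, B, A, G, C, H]
After 13 (reverse(4, 6)): [D, F, E, B, C, G, A, H]

Answer: [D, F, E, B, C, G, A, H]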